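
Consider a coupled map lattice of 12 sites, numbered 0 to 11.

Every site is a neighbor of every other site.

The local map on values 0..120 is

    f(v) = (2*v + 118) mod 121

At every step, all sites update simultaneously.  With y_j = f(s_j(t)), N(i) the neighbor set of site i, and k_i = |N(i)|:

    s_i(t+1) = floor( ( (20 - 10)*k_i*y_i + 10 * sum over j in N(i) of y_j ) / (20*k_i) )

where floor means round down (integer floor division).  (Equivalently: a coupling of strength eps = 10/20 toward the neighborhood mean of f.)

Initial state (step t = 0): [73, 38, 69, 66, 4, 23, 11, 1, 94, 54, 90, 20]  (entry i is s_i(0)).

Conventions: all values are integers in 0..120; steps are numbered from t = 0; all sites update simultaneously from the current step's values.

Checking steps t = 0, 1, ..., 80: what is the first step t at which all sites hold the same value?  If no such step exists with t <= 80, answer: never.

Simulating step by step:
t=0: [73, 38, 69, 66, 4, 23, 11, 1, 94, 54, 90, 20]  (not all equal)
t=1: [35, 58, 32, 29, 28, 45, 34, 80, 54, 73, 51, 42]  (not all equal)
t=2: [68, 89, 66, 63, 62, 77, 67, 54, 86, 48, 83, 75]  (not all equal)
t=3: [25, 44, 23, 20, 19, 33, 24, 67, 41, 61, 38, 31]  (not all equal)
t=4: [52, 70, 51, 48, 47, 60, 52, 36, 67, 85, 64, 58]  (not all equal)
t=5: [85, 46, 84, 81, 80, 92, 85, 70, 43, 60, 40, 90]  (not all equal)
t=6: [53, 72, 52, 49, 48, 59, 53, 39, 69, 85, 67, 57]  (not all equal)
t=7: [87, 49, 86, 83, 82, 92, 87, 74, 46, 61, 44, 90]  (not all equal)
t=8: [57, 77, 56, 53, 52, 61, 57, 45, 74, 88, 73, 59]  (not all equal)
t=9: [95, 58, 94, 91, 90, 98, 95, 84, 55, 68, 54, 97]  (not all equal)
t=10: [67, 89, 66, 64, 63, 70, 67, 57, 86, 43, 85, 69]  (not all equal)
t=11: [23, 43, 22, 20, 19, 25, 23, 68, 40, 56, 39, 24]  (not all equal)
t=12: [48, 67, 48, 46, 45, 50, 48, 34, 64, 78, 63, 49]  (not all equal)
t=13: [76, 39, 76, 75, 74, 78, 76, 64, 36, 49, 35, 77]  (not all equal)
t=14: [35, 57, 35, 34, 33, 37, 35, 24, 54, 66, 53, 36]  (not all equal)
t=15: [68, 88, 68, 67, 66, 70, 68, 58, 85, 41, 85, 69]  (not all equal)
t=16: [24, 42, 24, 23, 22, 26, 24, 70, 40, 55, 40, 25]  (not all equal)
t=17: [51, 67, 51, 50, 49, 52, 51, 37, 65, 79, 65, 51]  (not all equal)
t=18: [82, 41, 82, 81, 80, 83, 82, 69, 39, 52, 39, 82]  (not all equal)
t=19: [46, 64, 46, 45, 44, 47, 46, 34, 62, 74, 62, 46]  (not all equal)
t=20: [72, 34, 72, 71, 71, 73, 72, 61, 32, 43, 32, 72]  (not all equal)
t=21: [33, 53, 33, 32, 32, 33, 33, 78, 51, 61, 51, 33]  (not all equal)
t=22: [69, 87, 69, 68, 68, 69, 69, 54, 85, 94, 85, 69]  (not all equal)
t=23: [24, 41, 24, 23, 23, 24, 24, 66, 39, 47, 39, 24]  (not all equal)
t=24: [49, 64, 49, 48, 48, 49, 49, 32, 63, 70, 63, 49]  (not all equal)
t=25: [77, 35, 77, 76, 76, 77, 77, 61, 34, 41, 34, 77]  (not all equal)
t=26: [40, 57, 40, 40, 40, 40, 40, 81, 56, 63, 56, 40]  (not all equal)
t=27: [76, 91, 76, 76, 76, 76, 76, 58, 90, 42, 90, 76]  (not all equal)
t=28: [38, 51, 38, 38, 38, 38, 38, 76, 50, 62, 50, 38]  (not all equal)
t=29: [71, 82, 71, 71, 71, 71, 71, 50, 81, 37, 81, 71]  (not all equal)
t=30: [26, 36, 26, 26, 26, 26, 26, 62, 35, 50, 35, 26]  (not all equal)
t=31: [51, 60, 51, 51, 51, 51, 51, 29, 59, 73, 59, 51]  (not all equal)
t=32: [95, 103, 95, 95, 95, 95, 95, 75, 103, 60, 103, 95]  (not all equal)
t=33: [68, 75, 68, 68, 68, 68, 68, 50, 75, 91, 75, 68]  (not all equal)
t=34: [19, 26, 19, 19, 19, 19, 19, 58, 26, 40, 26, 19]  (not all equal)
t=35: [42, 48, 42, 42, 42, 42, 42, 77, 48, 61, 48, 42]  (not all equal)
t=36: [82, 87, 82, 82, 82, 82, 82, 58, 87, 99, 87, 82]  (not all equal)
t=37: [46, 50, 46, 46, 46, 46, 46, 79, 50, 61, 50, 46]  (not all equal)
t=38: [88, 92, 88, 88, 88, 88, 88, 63, 92, 102, 92, 88]  (not all equal)
t=39: [52, 55, 52, 52, 52, 52, 52, 29, 55, 64, 55, 52]  (not all equal)
t=40: [95, 98, 95, 95, 95, 95, 95, 74, 98, 51, 98, 95]  (not all equal)
t=41: [66, 69, 66, 66, 66, 66, 66, 47, 69, 81, 69, 66]  (not all equal)
t=42: [13, 16, 13, 13, 13, 13, 13, 51, 16, 27, 16, 13]  (not all equal)
t=43: [28, 31, 28, 28, 28, 28, 28, 63, 31, 41, 31, 28]  (not all equal)
t=44: [52, 55, 52, 52, 52, 52, 52, 29, 55, 64, 55, 52]  (not all equal)

Answer: never
Key observation: The state at step 39 reappears at step 44 — the system is in a cycle of period 5 from step 39 on.  No step 0..44 is synchronized, and the cycle repeats forever, so no step up to 80 (or ever) has all sites equal.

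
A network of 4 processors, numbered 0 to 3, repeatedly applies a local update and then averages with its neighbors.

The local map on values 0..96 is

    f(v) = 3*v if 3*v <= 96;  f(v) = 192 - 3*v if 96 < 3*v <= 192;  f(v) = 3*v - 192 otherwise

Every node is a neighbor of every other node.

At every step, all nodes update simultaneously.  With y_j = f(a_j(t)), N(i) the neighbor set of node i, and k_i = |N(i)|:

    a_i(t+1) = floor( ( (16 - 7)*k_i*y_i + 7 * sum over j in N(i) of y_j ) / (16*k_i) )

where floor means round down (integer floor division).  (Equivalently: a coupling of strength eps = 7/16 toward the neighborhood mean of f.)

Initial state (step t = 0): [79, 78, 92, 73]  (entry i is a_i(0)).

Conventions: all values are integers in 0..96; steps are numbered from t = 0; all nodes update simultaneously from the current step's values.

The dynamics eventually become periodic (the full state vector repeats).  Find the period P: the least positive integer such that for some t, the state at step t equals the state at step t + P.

Simulating step by step:
t=0: [79, 78, 92, 73]
t=1: [47, 46, 63, 40]
t=2: [47, 48, 27, 56]
t=3: [51, 49, 63, 39]
t=4: [39, 42, 24, 54]
t=5: [66, 62, 65, 47]
t=6: [12, 12, 10, 30]
t=7: [43, 43, 40, 65]
t=8: [55, 55, 59, 30]
t=9: [34, 34, 29, 60]
t=10: [78, 78, 76, 45]
t=11: [43, 43, 40, 49]
t=12: [61, 61, 65, 54]
t=13: [11, 11, 8, 19]
t=14: [35, 35, 31, 45]
t=15: [83, 83, 86, 71]
t=16: [53, 53, 56, 38]
t=17: [38, 38, 34, 57]
t=18: [71, 71, 76, 47]
t=19: [27, 27, 33, 40]
t=20: [81, 81, 86, 77]
t=21: [51, 51, 57, 46]
t=22: [38, 38, 31, 44]
t=23: [77, 77, 83, 70]
t=24: [38, 38, 46, 29]
t=25: [75, 75, 65, 79]
t=26: [30, 30, 17, 35]
t=27: [83, 83, 67, 82]
t=28: [49, 49, 29, 48]
t=29: [51, 51, 69, 52]
t=30: [35, 35, 25, 33]
t=31: [86, 86, 81, 88]
t=32: [64, 64, 58, 67]
t=33: [3, 3, 11, 7]
t=34: [14, 14, 24, 19]
t=35: [48, 48, 61, 54]
t=36: [39, 39, 23, 32]
t=37: [77, 77, 74, 85]
t=38: [41, 41, 37, 51]
t=39: [66, 66, 71, 53]
t=40: [12, 12, 18, 23]
t=41: [43, 43, 50, 57]
t=42: [53, 53, 45, 36]
t=43: [43, 43, 53, 65]
t=44: [49, 49, 37, 24]
t=45: [54, 54, 69, 65]
t=46: [23, 23, 17, 12]
t=47: [61, 61, 54, 47]
t=48: [18, 18, 26, 35]
t=49: [62, 62, 72, 76]
t=50: [13, 13, 20, 25]
t=51: [47, 47, 56, 62]
t=52: [40, 40, 29, 21]
t=53: [72, 72, 79, 69]
t=54: [25, 25, 34, 22]
t=55: [75, 75, 82, 72]
t=56: [34, 34, 43, 31]
t=57: [86, 86, 75, 87]
t=58: [61, 61, 47, 62]
t=59: [14, 14, 32, 13]
t=60: [49, 49, 71, 48]
t=61: [41, 41, 31, 43]
t=62: [71, 71, 81, 69]
t=63: [24, 24, 37, 22]
t=64: [72, 72, 76, 69]
t=65: [24, 24, 29, 20]
t=66: [72, 72, 78, 67]
t=67: [24, 24, 31, 18]
t=68: [72, 72, 81, 64]
t=69: [24, 24, 35, 14]
t=70: [69, 69, 76, 57]
t=71: [18, 18, 27, 21]
t=72: [59, 59, 70, 63]
t=73: [13, 13, 14, 8]
t=74: [37, 37, 38, 31]
t=75: [82, 82, 81, 87]
t=76: [55, 55, 54, 62]
t=77: [24, 24, 25, 15]
t=78: [68, 68, 69, 57]
t=79: [13, 13, 15, 17]
t=80: [41, 41, 44, 46]
t=81: [65, 65, 61, 59]
t=82: [5, 5, 8, 10]
t=83: [18, 18, 22, 24]
t=84: [58, 58, 63, 65]
t=85: [13, 13, 7, 7]
t=86: [33, 33, 26, 26]
t=87: [88, 88, 82, 82]
t=88: [66, 66, 59, 59]
t=89: [8, 8, 12, 12]
t=90: [27, 27, 32, 32]
t=91: [85, 85, 91, 91]
t=92: [68, 68, 75, 75]
t=93: [18, 18, 26, 26]
t=94: [61, 61, 71, 71]
t=95: [12, 12, 17, 17]
t=96: [40, 40, 46, 46]
t=97: [66, 66, 59, 59]

Answer: 9
Key observation: The state at step 88, [66, 66, 59, 59], reappears at step 97 — and no state repeats earlier — so the cycle the system enters has period 9.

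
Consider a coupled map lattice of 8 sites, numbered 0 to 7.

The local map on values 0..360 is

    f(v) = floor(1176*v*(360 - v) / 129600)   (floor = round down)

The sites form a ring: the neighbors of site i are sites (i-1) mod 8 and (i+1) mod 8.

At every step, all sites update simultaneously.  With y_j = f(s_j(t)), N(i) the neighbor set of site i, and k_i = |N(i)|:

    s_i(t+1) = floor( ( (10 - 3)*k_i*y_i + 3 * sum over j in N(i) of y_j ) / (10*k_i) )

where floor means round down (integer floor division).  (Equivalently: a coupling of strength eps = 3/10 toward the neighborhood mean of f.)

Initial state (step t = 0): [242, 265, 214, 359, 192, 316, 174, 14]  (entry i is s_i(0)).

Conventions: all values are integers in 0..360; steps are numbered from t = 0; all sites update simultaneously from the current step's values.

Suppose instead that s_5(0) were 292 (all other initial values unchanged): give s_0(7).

Answer: s_0(7) = 202
Key observation: This trace re-runs the system from the modified initial state.

Derivation:
t=0: [242, 265, 214, 359, 192, 292, 174, 14]
t=1: [221, 240, 232, 88, 231, 213, 238, 112]
t=2: [271, 264, 260, 232, 264, 278, 264, 257]
t=3: [222, 228, 239, 257, 231, 212, 227, 235]
t=4: [274, 271, 260, 247, 267, 280, 273, 268]
t=5: [215, 219, 235, 246, 225, 208, 214, 220]
t=6: [281, 278, 266, 258, 273, 283, 282, 280]
t=7: [202, 208, 224, 232, 215, 200, 199, 202]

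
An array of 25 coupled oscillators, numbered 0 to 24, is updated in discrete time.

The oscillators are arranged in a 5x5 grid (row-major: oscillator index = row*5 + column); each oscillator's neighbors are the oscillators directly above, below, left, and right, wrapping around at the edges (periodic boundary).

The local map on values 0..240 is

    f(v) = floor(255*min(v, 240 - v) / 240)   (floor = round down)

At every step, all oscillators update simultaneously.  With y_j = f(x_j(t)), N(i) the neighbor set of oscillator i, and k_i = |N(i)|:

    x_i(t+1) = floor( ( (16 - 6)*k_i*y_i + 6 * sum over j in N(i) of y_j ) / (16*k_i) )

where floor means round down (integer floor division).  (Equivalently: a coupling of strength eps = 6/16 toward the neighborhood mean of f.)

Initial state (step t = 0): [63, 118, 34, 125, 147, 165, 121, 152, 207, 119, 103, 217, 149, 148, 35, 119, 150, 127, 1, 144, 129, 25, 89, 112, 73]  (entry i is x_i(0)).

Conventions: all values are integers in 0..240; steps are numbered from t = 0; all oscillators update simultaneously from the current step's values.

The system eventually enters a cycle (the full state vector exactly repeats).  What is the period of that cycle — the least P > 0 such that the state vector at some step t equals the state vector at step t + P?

Answer: 2
Key observation: The state at step 13, [124, 124, 124, 124, 124, 124, 124, 124, 124, 124, 124, 124, 124, 124, 124, 124, 124, 124, 124, 124, 124, 124, 124, 124, 124], reappears at step 15 — and no state repeats earlier — so the cycle the system enters has period 2.

Derivation:
t=0: [63, 118, 34, 125, 147, 165, 121, 152, 207, 119, 103, 217, 149, 148, 35, 119, 150, 127, 1, 144, 129, 25, 89, 112, 73]
t=1: [80, 101, 63, 103, 97, 89, 108, 85, 62, 102, 93, 54, 91, 76, 63, 118, 87, 101, 41, 86, 100, 56, 86, 101, 89]
t=2: [91, 97, 78, 100, 101, 96, 103, 88, 76, 98, 93, 73, 91, 75, 76, 114, 90, 97, 62, 87, 100, 74, 88, 98, 96]
t=3: [99, 98, 88, 101, 105, 101, 103, 92, 85, 99, 96, 85, 93, 79, 84, 112, 94, 97, 76, 92, 103, 85, 92, 99, 102]
t=4: [106, 102, 96, 104, 109, 106, 105, 97, 93, 102, 101, 94, 96, 85, 91, 112, 99, 99, 86, 97, 107, 94, 97, 102, 107]
t=5: [112, 107, 103, 108, 113, 111, 108, 103, 99, 106, 106, 101, 100, 92, 98, 114, 105, 103, 94, 103, 112, 102, 103, 106, 111]
t=6: [118, 112, 109, 113, 118, 115, 113, 108, 106, 111, 112, 108, 105, 99, 105, 117, 111, 107, 101, 109, 117, 109, 109, 111, 116]
t=7: [124, 118, 115, 118, 123, 121, 118, 114, 112, 117, 118, 115, 111, 106, 112, 122, 116, 112, 109, 115, 123, 116, 115, 116, 121]
t=8: [123, 124, 122, 123, 124, 125, 124, 120, 119, 123, 124, 122, 117, 114, 119, 124, 122, 119, 116, 121, 124, 123, 121, 122, 124]
t=9: [123, 123, 125, 124, 123, 122, 123, 126, 125, 124, 123, 124, 124, 122, 125, 123, 124, 125, 123, 125, 123, 124, 125, 124, 123]
t=10: [124, 123, 122, 122, 123, 124, 123, 121, 122, 123, 123, 123, 122, 124, 122, 123, 123, 122, 123, 122, 123, 123, 122, 123, 123]
t=11: [123, 124, 125, 124, 124, 123, 124, 125, 124, 124, 124, 124, 124, 123, 124, 124, 124, 124, 124, 124, 123, 124, 124, 124, 124]
t=12: [123, 123, 122, 122, 123, 123, 123, 122, 123, 123, 123, 123, 123, 123, 123, 123, 123, 123, 123, 123, 123, 123, 122, 123, 123]
t=13: [124, 124, 124, 124, 124, 124, 124, 124, 124, 124, 124, 124, 124, 124, 124, 124, 124, 124, 124, 124, 124, 124, 124, 124, 124]
t=14: [123, 123, 123, 123, 123, 123, 123, 123, 123, 123, 123, 123, 123, 123, 123, 123, 123, 123, 123, 123, 123, 123, 123, 123, 123]
t=15: [124, 124, 124, 124, 124, 124, 124, 124, 124, 124, 124, 124, 124, 124, 124, 124, 124, 124, 124, 124, 124, 124, 124, 124, 124]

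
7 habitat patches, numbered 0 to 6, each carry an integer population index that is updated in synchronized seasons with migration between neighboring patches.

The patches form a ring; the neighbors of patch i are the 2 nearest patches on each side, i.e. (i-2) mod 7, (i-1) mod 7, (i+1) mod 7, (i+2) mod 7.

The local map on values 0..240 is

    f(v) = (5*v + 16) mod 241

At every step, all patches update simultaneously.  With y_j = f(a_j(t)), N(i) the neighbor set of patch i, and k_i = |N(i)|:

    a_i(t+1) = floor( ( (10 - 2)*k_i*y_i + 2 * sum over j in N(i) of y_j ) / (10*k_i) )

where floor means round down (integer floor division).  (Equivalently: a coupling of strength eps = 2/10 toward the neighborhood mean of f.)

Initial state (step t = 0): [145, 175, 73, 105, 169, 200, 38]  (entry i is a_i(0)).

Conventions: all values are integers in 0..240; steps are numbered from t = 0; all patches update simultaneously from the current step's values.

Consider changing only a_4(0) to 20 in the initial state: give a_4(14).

Simulating step by step:
t=0: [145, 175, 73, 105, 20, 200, 38]
t=1: [42, 155, 130, 71, 115, 61, 182]
t=2: [207, 91, 173, 126, 117, 97, 186]
t=3: [101, 215, 156, 157, 123, 44, 201]
t=4: [55, 113, 78, 91, 141, 204, 73]
t=5: [63, 108, 162, 212, 221, 90, 135]
t=6: [102, 84, 104, 117, 158, 208, 194]
t=7: [53, 167, 65, 116, 80, 87, 38]
t=8: [64, 125, 102, 121, 171, 194, 192]
t=9: [87, 141, 62, 129, 129, 37, 30]
t=10: [202, 223, 108, 178, 174, 197, 174]
t=11: [71, 157, 87, 168, 153, 58, 151]
t=12: [124, 88, 187, 126, 69, 70, 54]
t=13: [153, 201, 215, 165, 124, 124, 66]
t=14: [68, 66, 120, 119, 148, 144, 105]

Answer: a_4(14) = 148
Key observation: This trace re-runs the system from the modified initial state.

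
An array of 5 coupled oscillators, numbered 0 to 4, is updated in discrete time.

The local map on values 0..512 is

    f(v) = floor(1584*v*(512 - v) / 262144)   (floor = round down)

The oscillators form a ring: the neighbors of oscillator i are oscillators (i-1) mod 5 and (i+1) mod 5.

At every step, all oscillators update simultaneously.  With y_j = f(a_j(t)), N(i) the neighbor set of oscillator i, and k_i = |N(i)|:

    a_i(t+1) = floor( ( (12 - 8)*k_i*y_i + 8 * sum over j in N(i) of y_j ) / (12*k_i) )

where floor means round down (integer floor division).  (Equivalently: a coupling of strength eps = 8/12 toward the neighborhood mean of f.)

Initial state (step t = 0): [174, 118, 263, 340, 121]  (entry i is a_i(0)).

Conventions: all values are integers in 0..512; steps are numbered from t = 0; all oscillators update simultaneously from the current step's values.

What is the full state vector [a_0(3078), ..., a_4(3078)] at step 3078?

Answer: [389, 389, 389, 389, 389]
Key observation: The state at step 32, [389, 389, 389, 389, 389], reappears at step 34: the system is in a cycle of period 2 from step 32 on.  Therefore the state at step 3078 equals the state at step 32 + ((3078 - 32) mod 2) = 32, which is [389, 389, 389, 389, 389].

Derivation:
t=0: [174, 118, 263, 340, 121]
t=1: [306, 343, 342, 344, 331]
t=2: [364, 360, 350, 354, 363]
t=3: [327, 332, 336, 335, 329]
t=4: [363, 361, 358, 359, 362]
t=5: [327, 329, 331, 330, 328]
t=6: [364, 363, 362, 362, 363]
t=7: [325, 326, 327, 327, 326]
t=8: [366, 366, 365, 365, 366]
t=9: [322, 322, 323, 323, 322]
t=10: [369, 368, 368, 368, 368]
t=11: [319, 319, 320, 320, 319]
t=12: [372, 371, 371, 371, 371]
t=13: [315, 315, 316, 316, 315]
t=14: [374, 374, 374, 374, 374]
t=15: [311, 311, 311, 311, 311]
t=16: [377, 377, 377, 377, 377]
t=17: [307, 307, 307, 307, 307]
t=18: [380, 380, 380, 380, 380]
t=19: [303, 303, 303, 303, 303]
t=20: [382, 382, 382, 382, 382]
t=21: [300, 300, 300, 300, 300]
t=22: [384, 384, 384, 384, 384]
t=23: [297, 297, 297, 297, 297]
t=24: [385, 385, 385, 385, 385]
t=25: [295, 295, 295, 295, 295]
t=26: [386, 386, 386, 386, 386]
t=27: [293, 293, 293, 293, 293]
t=28: [387, 387, 387, 387, 387]
t=29: [292, 292, 292, 292, 292]
t=30: [388, 388, 388, 388, 388]
t=31: [290, 290, 290, 290, 290]
t=32: [389, 389, 389, 389, 389]
t=33: [289, 289, 289, 289, 289]
t=34: [389, 389, 389, 389, 389]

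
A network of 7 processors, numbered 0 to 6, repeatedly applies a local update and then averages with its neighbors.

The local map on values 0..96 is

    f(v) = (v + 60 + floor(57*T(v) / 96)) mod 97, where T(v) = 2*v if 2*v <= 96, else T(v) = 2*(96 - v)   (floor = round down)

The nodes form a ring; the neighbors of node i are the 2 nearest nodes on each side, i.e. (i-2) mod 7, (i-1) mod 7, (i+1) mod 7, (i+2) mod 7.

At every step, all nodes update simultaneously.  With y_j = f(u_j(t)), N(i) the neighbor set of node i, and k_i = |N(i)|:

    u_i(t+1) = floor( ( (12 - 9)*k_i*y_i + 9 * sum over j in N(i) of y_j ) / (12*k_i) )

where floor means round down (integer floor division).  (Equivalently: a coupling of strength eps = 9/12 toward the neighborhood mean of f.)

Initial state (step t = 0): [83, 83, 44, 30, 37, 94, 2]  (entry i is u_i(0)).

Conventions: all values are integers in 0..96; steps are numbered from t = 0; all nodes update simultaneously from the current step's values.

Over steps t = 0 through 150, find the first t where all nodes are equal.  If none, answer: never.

Simulating step by step:
t=0: [83, 83, 44, 30, 37, 94, 2]  (not all equal)
t=1: [60, 55, 50, 48, 50, 51, 58]  (not all equal)
t=2: [66, 66, 66, 67, 67, 66, 66]  (not all equal)
t=3: [64, 64, 64, 64, 64, 64, 64]  (all equal)

Answer: 3
Key observation: Synchronization is absorbing here: once all nodes are equal they stay equal, and step 3 is the first all-equal step.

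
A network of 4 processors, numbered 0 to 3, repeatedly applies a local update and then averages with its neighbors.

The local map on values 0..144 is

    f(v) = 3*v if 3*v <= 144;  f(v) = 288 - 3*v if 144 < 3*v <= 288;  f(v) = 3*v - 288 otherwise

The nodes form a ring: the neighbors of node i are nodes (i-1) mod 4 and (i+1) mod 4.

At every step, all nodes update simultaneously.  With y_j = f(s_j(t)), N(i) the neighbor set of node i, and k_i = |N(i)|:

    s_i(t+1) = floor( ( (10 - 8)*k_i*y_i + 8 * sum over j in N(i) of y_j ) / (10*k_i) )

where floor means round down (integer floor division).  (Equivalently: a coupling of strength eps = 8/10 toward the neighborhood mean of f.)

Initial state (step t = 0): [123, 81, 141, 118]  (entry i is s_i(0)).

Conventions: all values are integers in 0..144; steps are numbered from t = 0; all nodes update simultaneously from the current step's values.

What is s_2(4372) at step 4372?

Answer: s_2(4372) = 54
Key observation: The state at step 30, [54, 27, 54, 27], reappears at step 32: the system is in a cycle of period 2 from step 30 on.  Therefore the state at step 4372 equals the state at step 30 + ((4372 - 30) mod 2) = 30, which is [54, 27, 54, 27].

Derivation:
t=0: [123, 81, 141, 118]
t=1: [60, 95, 71, 99]
t=2: [26, 73, 19, 75]
t=3: [68, 67, 64, 66]
t=4: [87, 89, 90, 90]
t=5: [21, 22, 19, 21]
t=6: [64, 61, 63, 60]
t=7: [104, 99, 105, 99]
t=8: [12, 22, 12, 22]
t=9: [60, 42, 60, 42]
t=10: [122, 111, 122, 111]
t=11: [51, 71, 51, 71]
t=12: [87, 123, 87, 123]
t=13: [70, 37, 70, 37]
t=14: [104, 84, 104, 84]
t=15: [33, 26, 33, 26]
t=16: [82, 94, 82, 94]
t=17: [13, 34, 13, 34]
t=18: [89, 51, 89, 51]
t=19: [112, 43, 112, 43]
t=20: [112, 64, 112, 64]
t=21: [86, 57, 86, 57]
t=22: [99, 47, 99, 47]
t=23: [114, 35, 114, 35]
t=24: [94, 64, 94, 64]
t=25: [78, 24, 78, 24]
t=26: [68, 57, 68, 57]
t=27: [110, 90, 110, 90]
t=28: [22, 37, 22, 37]
t=29: [102, 75, 102, 75]
t=30: [54, 27, 54, 27]
t=31: [90, 117, 90, 117]
t=32: [54, 27, 54, 27]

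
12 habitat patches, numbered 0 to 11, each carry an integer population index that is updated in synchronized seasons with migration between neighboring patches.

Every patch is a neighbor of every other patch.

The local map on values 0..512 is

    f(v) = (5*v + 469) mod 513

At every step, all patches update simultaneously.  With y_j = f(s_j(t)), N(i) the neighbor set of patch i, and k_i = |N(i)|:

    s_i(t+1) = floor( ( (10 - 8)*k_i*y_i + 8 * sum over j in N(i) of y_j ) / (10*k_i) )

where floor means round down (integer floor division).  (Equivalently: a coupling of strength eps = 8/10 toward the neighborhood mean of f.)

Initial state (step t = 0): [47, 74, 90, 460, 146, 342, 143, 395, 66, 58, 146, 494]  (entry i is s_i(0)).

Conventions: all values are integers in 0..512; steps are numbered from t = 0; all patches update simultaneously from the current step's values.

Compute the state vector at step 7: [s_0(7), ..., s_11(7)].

Answer: [144, 144, 145, 144, 144, 143, 143, 145, 144, 144, 144, 145]

Derivation:
t=0: [47, 74, 90, 460, 146, 342, 143, 395, 66, 58, 146, 494]
t=1: [246, 263, 273, 248, 244, 238, 242, 272, 258, 253, 244, 269]
t=2: [195, 206, 212, 196, 194, 190, 193, 212, 203, 200, 194, 210]
t=3: [441, 448, 452, 442, 441, 438, 440, 452, 446, 444, 441, 451]
t=4: [125, 129, 132, 125, 125, 123, 124, 132, 128, 126, 125, 131]
t=5: [77, 79, 81, 77, 77, 75, 76, 81, 79, 77, 77, 80]
t=6: [345, 346, 347, 345, 345, 344, 344, 347, 346, 345, 345, 347]
t=7: [144, 144, 145, 144, 144, 143, 143, 145, 144, 144, 144, 145]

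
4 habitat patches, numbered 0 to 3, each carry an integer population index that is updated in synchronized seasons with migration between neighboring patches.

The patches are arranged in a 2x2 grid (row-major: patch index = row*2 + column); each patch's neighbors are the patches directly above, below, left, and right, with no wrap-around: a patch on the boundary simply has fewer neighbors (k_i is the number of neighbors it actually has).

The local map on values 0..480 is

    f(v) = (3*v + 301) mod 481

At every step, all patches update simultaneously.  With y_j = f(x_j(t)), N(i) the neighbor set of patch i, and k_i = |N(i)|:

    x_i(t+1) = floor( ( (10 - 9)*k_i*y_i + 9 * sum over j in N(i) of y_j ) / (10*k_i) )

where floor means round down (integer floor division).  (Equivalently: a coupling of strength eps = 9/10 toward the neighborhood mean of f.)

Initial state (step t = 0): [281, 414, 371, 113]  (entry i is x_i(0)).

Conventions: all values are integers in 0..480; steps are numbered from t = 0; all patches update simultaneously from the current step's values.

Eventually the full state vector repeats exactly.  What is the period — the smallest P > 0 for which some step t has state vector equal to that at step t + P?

Simulating step by step:
t=0: [281, 414, 371, 113]
t=1: [266, 163, 198, 264]
t=2: [339, 151, 162, 338]
t=3: [296, 346, 349, 295]
t=4: [366, 240, 241, 365]
t=5: [98, 397, 398, 97]
t=6: [56, 106, 106, 56]
t=7: [171, 435, 435, 171]
t=8: [180, 316, 316, 180]
t=9: [294, 352, 352, 294]
t=10: [377, 238, 238, 377]
t=11: [94, 428, 428, 94]
t=12: [138, 106, 106, 138]
t=13: [147, 224, 224, 147]
t=14: [36, 236, 236, 36]
t=15: [83, 372, 372, 83]
t=16: [416, 107, 107, 416]
t=17: [137, 109, 109, 137]
t=18: [155, 222, 222, 155]
t=19: [33, 257, 257, 33]
t=20: [139, 371, 371, 139]
t=21: [430, 258, 258, 430]
t=22: [116, 144, 144, 116]
t=23: [243, 176, 176, 243]
t=24: [320, 96, 96, 320]
t=25: [127, 279, 279, 127]
t=26: [178, 198, 198, 178]
t=27: [408, 360, 360, 408]
t=28: [385, 115, 115, 385]
t=29: [149, 28, 28, 149]
t=30: [373, 278, 278, 373]
t=31: [201, 429, 429, 201]
t=32: [172, 395, 395, 172]
t=33: [72, 306, 306, 72]
t=34: [234, 58, 58, 234]
t=35: [431, 84, 84, 431]
t=36: [79, 143, 143, 79]
t=37: [229, 76, 76, 229]
t=38: [45, 28, 28, 45]
t=39: [390, 430, 430, 390]
t=40: [136, 40, 40, 136]
t=41: [401, 247, 247, 401]
t=42: [78, 62, 62, 78]
t=43: [10, 49, 49, 10]
t=44: [436, 342, 342, 436]
t=45: [345, 185, 185, 345]
t=46: [374, 374, 374, 374]
t=47: [461, 461, 461, 461]
t=48: [241, 241, 241, 241]
t=49: [62, 62, 62, 62]
t=50: [6, 6, 6, 6]
t=51: [319, 319, 319, 319]
t=52: [296, 296, 296, 296]
t=53: [227, 227, 227, 227]
t=54: [20, 20, 20, 20]
t=55: [361, 361, 361, 361]
t=56: [422, 422, 422, 422]
t=57: [124, 124, 124, 124]
t=58: [192, 192, 192, 192]
t=59: [396, 396, 396, 396]
t=60: [46, 46, 46, 46]
t=61: [439, 439, 439, 439]
t=62: [175, 175, 175, 175]
t=63: [345, 345, 345, 345]
t=64: [374, 374, 374, 374]

Answer: 18
Key observation: The state at step 46, [374, 374, 374, 374], reappears at step 64 — and no state repeats earlier — so the cycle the system enters has period 18.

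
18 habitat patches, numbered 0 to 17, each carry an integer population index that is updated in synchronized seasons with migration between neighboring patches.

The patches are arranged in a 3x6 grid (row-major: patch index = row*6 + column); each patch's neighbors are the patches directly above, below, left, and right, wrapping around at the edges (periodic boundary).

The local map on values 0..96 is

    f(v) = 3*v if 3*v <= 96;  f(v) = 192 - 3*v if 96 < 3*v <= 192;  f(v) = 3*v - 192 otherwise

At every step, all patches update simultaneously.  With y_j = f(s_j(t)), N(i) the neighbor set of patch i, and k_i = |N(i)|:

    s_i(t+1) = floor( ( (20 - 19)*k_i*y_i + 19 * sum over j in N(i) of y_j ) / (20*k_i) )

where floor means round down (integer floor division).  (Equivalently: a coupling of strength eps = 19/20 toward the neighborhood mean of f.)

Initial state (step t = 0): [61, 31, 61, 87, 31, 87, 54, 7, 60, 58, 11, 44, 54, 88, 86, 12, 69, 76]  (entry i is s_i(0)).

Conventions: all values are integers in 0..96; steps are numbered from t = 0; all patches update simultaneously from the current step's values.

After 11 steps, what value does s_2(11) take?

Answer: s_2(11) = 20

Derivation:
t=0: [61, 31, 61, 87, 31, 87, 54, 7, 60, 58, 11, 44, 54, 88, 86, 12, 69, 76]
t=1: [53, 31, 57, 40, 48, 50, 30, 50, 27, 36, 45, 42, 36, 53, 33, 41, 47, 43]
t=2: [75, 35, 81, 56, 55, 51, 57, 72, 61, 70, 61, 63, 56, 75, 53, 74, 58, 60]
t=3: [42, 37, 38, 31, 22, 19, 21, 36, 30, 18, 16, 19, 24, 41, 30, 23, 19, 20]
t=4: [68, 74, 87, 68, 63, 61, 69, 76, 77, 73, 57, 57, 64, 81, 77, 73, 60, 60]
t=5: [13, 41, 31, 30, 12, 11, 17, 33, 42, 24, 16, 14, 21, 27, 46, 22, 15, 10]
t=6: [53, 76, 70, 67, 53, 36, 58, 68, 77, 67, 48, 40, 50, 70, 75, 65, 45, 44]
t=7: [44, 21, 28, 15, 48, 51, 38, 26, 19, 23, 43, 53, 32, 30, 20, 25, 37, 63]
t=8: [68, 77, 57, 67, 56, 36, 67, 72, 71, 60, 58, 45, 59, 75, 75, 64, 48, 59]
t=9: [35, 23, 25, 13, 38, 29, 26, 25, 22, 12, 34, 32, 17, 28, 19, 24, 15, 49]
t=10: [72, 79, 58, 63, 65, 77, 77, 74, 61, 65, 65, 76, 72, 64, 73, 45, 69, 68]
t=11: [36, 19, 20, 19, 14, 19, 29, 23, 18, 17, 13, 23, 19, 29, 21, 14, 18, 27]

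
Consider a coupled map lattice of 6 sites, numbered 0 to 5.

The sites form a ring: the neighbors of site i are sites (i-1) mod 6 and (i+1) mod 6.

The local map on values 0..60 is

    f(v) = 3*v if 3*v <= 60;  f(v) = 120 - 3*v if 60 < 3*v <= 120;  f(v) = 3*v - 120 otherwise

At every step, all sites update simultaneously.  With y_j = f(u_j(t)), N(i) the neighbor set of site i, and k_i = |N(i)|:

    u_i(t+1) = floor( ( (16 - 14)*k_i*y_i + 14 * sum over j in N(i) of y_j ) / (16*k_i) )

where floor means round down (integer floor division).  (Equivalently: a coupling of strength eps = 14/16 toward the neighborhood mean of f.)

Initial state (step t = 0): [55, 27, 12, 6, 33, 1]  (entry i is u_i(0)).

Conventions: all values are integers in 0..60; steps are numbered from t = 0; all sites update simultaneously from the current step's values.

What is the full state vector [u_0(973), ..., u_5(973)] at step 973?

Answer: [17, 22, 20, 22, 17, 25]
Key observation: The state at step 35, [41, 42, 36, 42, 41, 45], reappears at step 41: the system is in a cycle of period 6 from step 35 on.  Therefore the state at step 973 equals the state at step 35 + ((973 - 35) mod 6) = 37, which is [17, 22, 20, 22, 17, 25].

Derivation:
t=0: [55, 27, 12, 6, 33, 1]
t=1: [24, 40, 29, 27, 11, 29]
t=2: [20, 35, 21, 33, 35, 39]
t=3: [15, 53, 22, 34, 12, 33]
t=4: [31, 48, 31, 41, 21, 38]
t=5: [16, 26, 15, 37, 11, 37]
t=6: [28, 45, 27, 35, 12, 36]
t=7: [16, 34, 18, 34, 16, 33]
t=8: [23, 46, 22, 46, 23, 44]
t=9: [19, 48, 22, 48, 19, 46]
t=10: [25, 51, 27, 51, 25, 52]
t=11: [35, 40, 33, 40, 35, 43]
t=12: [5, 15, 2, 15, 5, 14]
t=13: [39, 14, 40, 14, 39, 18]
t=14: [42, 6, 36, 6, 42, 9]
t=15: [20, 10, 17, 10, 20, 8]
t=16: [31, 52, 32, 52, 31, 55]
t=17: [38, 26, 34, 26, 38, 29]
t=18: [33, 15, 39, 15, 33, 9]
t=19: [34, 16, 39, 16, 34, 21]
t=20: [48, 15, 42, 15, 48, 22]
t=21: [46, 18, 40, 18, 46, 27]
t=22: [42, 14, 47, 14, 42, 20]
t=23: [45, 17, 39, 17, 45, 12]
t=24: [39, 14, 45, 14, 39, 17]
t=25: [41, 13, 38, 13, 41, 9]
t=26: [29, 8, 34, 8, 29, 6]
t=27: [22, 25, 23, 25, 22, 31]
t=28: [38, 51, 45, 51, 38, 50]
t=29: [28, 13, 30, 13, 28, 9]
t=30: [33, 33, 37, 33, 33, 34]
t=31: [19, 15, 19, 15, 19, 20]
t=32: [53, 55, 46, 55, 53, 57]
t=33: [46, 30, 41, 30, 46, 40]
t=34: [15, 12, 26, 12, 15, 15]
t=35: [41, 42, 36, 42, 41, 45]
t=36: [9, 7, 6, 7, 9, 4]
t=37: [17, 22, 20, 22, 17, 25]
t=38: [49, 55, 54, 55, 49, 50]
t=39: [36, 35, 44, 35, 36, 27]
t=40: [25, 12, 14, 12, 25, 15]
t=41: [41, 42, 36, 42, 41, 45]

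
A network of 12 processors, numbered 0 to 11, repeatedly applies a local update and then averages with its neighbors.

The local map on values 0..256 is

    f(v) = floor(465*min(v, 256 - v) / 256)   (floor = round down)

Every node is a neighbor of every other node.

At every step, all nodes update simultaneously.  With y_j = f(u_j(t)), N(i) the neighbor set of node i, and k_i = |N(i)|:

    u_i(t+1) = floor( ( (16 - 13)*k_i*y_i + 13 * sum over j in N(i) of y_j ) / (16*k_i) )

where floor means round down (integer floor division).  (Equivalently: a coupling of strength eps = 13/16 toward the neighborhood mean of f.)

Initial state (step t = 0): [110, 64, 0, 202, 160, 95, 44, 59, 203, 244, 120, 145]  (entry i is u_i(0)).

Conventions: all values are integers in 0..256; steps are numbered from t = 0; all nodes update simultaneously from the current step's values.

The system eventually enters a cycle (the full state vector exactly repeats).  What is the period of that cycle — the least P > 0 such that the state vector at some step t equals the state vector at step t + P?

Simulating step by step:
t=0: [110, 64, 0, 202, 160, 95, 44, 59, 203, 244, 120, 145]
t=1: [131, 122, 109, 120, 129, 128, 118, 121, 120, 111, 133, 132]
t=2: [219, 218, 216, 218, 219, 220, 218, 218, 218, 216, 219, 219]
t=3: [68, 68, 68, 68, 68, 68, 68, 68, 68, 68, 68, 68]
t=4: [123, 123, 123, 123, 123, 123, 123, 123, 123, 123, 123, 123]
t=5: [223, 223, 223, 223, 223, 223, 223, 223, 223, 223, 223, 223]
t=6: [59, 59, 59, 59, 59, 59, 59, 59, 59, 59, 59, 59]
t=7: [107, 107, 107, 107, 107, 107, 107, 107, 107, 107, 107, 107]
t=8: [194, 194, 194, 194, 194, 194, 194, 194, 194, 194, 194, 194]
t=9: [112, 112, 112, 112, 112, 112, 112, 112, 112, 112, 112, 112]
t=10: [203, 203, 203, 203, 203, 203, 203, 203, 203, 203, 203, 203]
t=11: [96, 96, 96, 96, 96, 96, 96, 96, 96, 96, 96, 96]
t=12: [174, 174, 174, 174, 174, 174, 174, 174, 174, 174, 174, 174]
t=13: [148, 148, 148, 148, 148, 148, 148, 148, 148, 148, 148, 148]
t=14: [196, 196, 196, 196, 196, 196, 196, 196, 196, 196, 196, 196]
t=15: [108, 108, 108, 108, 108, 108, 108, 108, 108, 108, 108, 108]
t=16: [196, 196, 196, 196, 196, 196, 196, 196, 196, 196, 196, 196]

Answer: 2
Key observation: The state at step 14, [196, 196, 196, 196, 196, 196, 196, 196, 196, 196, 196, 196], reappears at step 16 — and no state repeats earlier — so the cycle the system enters has period 2.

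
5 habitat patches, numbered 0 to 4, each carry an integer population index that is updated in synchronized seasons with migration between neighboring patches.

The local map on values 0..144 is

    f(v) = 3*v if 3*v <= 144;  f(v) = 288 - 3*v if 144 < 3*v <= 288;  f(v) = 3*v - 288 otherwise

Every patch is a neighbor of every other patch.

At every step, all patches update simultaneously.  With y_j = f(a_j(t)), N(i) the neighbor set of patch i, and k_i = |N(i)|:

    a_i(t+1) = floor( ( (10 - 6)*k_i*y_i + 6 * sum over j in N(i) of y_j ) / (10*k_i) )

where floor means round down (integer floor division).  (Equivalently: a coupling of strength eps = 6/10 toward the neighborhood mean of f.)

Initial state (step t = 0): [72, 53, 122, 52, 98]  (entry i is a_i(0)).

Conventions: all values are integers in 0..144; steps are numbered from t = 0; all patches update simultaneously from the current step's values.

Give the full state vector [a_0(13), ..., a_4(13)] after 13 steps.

Simulating step by step:
t=0: [72, 53, 122, 52, 98]
t=1: [80, 94, 82, 95, 64]
t=2: [41, 30, 39, 30, 53]
t=3: [113, 104, 111, 104, 114]
t=4: [42, 35, 40, 35, 43]
t=5: [119, 114, 117, 114, 120]
t=6: [64, 60, 62, 60, 64]
t=7: [100, 103, 102, 103, 100]
t=8: [15, 17, 17, 17, 15]
t=9: [47, 49, 49, 49, 47]
t=10: [141, 141, 141, 141, 141]
t=11: [135, 135, 135, 135, 135]
t=12: [117, 117, 117, 117, 117]
t=13: [63, 63, 63, 63, 63]

Answer: [63, 63, 63, 63, 63]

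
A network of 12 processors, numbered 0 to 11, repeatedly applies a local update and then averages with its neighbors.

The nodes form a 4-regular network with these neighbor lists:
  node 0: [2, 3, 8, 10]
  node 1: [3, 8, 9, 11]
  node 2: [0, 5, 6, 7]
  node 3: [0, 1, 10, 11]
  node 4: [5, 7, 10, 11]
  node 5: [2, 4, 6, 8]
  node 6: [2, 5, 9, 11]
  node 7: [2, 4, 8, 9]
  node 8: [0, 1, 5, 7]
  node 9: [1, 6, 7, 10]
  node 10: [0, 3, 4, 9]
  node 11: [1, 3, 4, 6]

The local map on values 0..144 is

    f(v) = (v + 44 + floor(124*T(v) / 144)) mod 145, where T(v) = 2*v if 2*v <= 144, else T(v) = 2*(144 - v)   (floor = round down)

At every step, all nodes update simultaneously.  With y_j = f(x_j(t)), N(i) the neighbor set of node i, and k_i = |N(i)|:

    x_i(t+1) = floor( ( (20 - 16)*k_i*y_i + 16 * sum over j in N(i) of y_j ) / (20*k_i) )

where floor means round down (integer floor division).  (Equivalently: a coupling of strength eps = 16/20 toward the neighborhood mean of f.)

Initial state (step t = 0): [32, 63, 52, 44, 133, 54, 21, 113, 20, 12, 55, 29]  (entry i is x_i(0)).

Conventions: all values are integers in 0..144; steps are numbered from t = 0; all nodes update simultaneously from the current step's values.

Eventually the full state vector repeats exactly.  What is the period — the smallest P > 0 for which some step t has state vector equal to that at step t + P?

Simulating step by step:
t=0: [32, 63, 52, 44, 133, 54, 21, 113, 20, 12, 55, 29]
t=1: [67, 76, 76, 77, 66, 67, 77, 65, 82, 72, 64, 72]
t=2: [84, 92, 84, 86, 80, 85, 90, 85, 83, 85, 83, 89]
t=3: [86, 83, 84, 83, 85, 85, 84, 86, 84, 83, 86, 83]
t=4: [85, 86, 85, 85, 85, 85, 86, 85, 85, 85, 85, 86]
t=5: [85, 84, 84, 84, 84, 84, 84, 85, 84, 84, 85, 84]
t=6: [85, 86, 85, 85, 85, 86, 86, 85, 85, 85, 85, 86]
t=7: [85, 84, 84, 84, 84, 84, 84, 85, 84, 84, 85, 84]

Answer: 2
Key observation: The state at step 5, [85, 84, 84, 84, 84, 84, 84, 85, 84, 84, 85, 84], reappears at step 7 — and no state repeats earlier — so the cycle the system enters has period 2.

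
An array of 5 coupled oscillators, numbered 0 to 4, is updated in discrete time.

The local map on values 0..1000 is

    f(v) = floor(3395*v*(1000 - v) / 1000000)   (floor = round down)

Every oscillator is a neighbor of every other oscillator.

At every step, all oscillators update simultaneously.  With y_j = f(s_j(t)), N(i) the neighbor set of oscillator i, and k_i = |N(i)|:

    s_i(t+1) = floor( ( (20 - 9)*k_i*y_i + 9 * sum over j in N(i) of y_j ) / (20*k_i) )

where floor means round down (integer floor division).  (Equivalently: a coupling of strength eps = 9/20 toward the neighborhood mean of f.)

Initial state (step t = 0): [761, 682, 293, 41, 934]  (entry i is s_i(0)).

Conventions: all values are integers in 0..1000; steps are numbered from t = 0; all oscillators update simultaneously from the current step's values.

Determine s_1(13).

Simulating step by step:
t=0: [761, 682, 293, 41, 934]
t=1: [539, 591, 577, 327, 361]
t=2: [821, 811, 814, 779, 794]
t=3: [518, 527, 525, 555, 543]
t=4: [845, 844, 844, 841, 843]
t=5: [446, 446, 446, 449, 448]
t=6: [838, 838, 838, 838, 838]
t=7: [460, 460, 460, 460, 460]
t=8: [843, 843, 843, 843, 843]
t=9: [449, 449, 449, 449, 449]
t=10: [839, 839, 839, 839, 839]
t=11: [458, 458, 458, 458, 458]
t=12: [842, 842, 842, 842, 842]
t=13: [451, 451, 451, 451, 451]

Answer: s_1(13) = 451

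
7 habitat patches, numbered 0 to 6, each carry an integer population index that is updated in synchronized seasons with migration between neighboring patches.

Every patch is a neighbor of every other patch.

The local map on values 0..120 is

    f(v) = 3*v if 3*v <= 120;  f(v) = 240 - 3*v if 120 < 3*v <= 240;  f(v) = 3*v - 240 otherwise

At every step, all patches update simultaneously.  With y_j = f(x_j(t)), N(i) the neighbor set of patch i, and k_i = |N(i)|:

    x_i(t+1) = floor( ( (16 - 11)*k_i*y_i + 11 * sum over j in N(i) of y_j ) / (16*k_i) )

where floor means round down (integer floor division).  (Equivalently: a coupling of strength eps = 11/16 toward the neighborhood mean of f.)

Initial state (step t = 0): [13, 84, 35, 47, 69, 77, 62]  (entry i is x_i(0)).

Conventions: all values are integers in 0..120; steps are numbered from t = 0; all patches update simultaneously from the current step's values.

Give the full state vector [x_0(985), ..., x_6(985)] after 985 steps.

Simulating step by step:
t=0: [13, 84, 35, 47, 69, 77, 62]
t=1: [47, 42, 61, 59, 46, 42, 50]
t=2: [92, 95, 84, 85, 93, 95, 91]
t=3: [32, 34, 28, 28, 33, 34, 32]
t=4: [94, 96, 92, 92, 95, 96, 94]
t=5: [42, 43, 41, 41, 42, 43, 42]
t=6: [114, 113, 114, 114, 114, 113, 114]
t=7: [101, 100, 101, 101, 101, 100, 101]
t=8: [62, 61, 62, 62, 62, 61, 62]
t=9: [54, 55, 54, 54, 54, 55, 54]
t=10: [77, 76, 77, 77, 77, 76, 77]
t=11: [9, 10, 9, 9, 9, 10, 9]
t=12: [27, 28, 27, 27, 27, 28, 27]
t=13: [81, 82, 81, 81, 81, 82, 81]
t=14: [3, 4, 3, 3, 3, 4, 3]
t=15: [9, 10, 9, 9, 9, 10, 9]

Answer: [81, 82, 81, 81, 81, 82, 81]
Key observation: The state at step 11, [9, 10, 9, 9, 9, 10, 9], reappears at step 15: the system is in a cycle of period 4 from step 11 on.  Therefore the state at step 985 equals the state at step 11 + ((985 - 11) mod 4) = 13, which is [81, 82, 81, 81, 81, 82, 81].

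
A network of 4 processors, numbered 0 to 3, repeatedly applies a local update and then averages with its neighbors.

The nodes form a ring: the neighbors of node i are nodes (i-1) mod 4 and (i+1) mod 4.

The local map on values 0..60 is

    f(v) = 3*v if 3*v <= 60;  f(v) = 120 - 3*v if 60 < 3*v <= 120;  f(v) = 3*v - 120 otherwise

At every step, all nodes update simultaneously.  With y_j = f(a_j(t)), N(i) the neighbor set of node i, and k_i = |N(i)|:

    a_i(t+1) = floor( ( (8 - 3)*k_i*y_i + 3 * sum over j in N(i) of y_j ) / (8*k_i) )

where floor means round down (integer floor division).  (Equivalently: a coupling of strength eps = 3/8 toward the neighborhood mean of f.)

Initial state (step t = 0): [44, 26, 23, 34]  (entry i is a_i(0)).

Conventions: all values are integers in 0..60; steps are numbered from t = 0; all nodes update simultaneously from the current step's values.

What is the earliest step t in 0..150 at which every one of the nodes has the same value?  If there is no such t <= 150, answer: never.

Answer: 26
Key observation: Synchronization is absorbing here: once all nodes are equal they stay equal, and step 26 is the first all-equal step.

Derivation:
t=0: [44, 26, 23, 34]  (not all equal)
t=1: [18, 38, 43, 23]  (not all equal)
t=2: [44, 15, 16, 43]  (not all equal)
t=3: [17, 39, 40, 16]  (not all equal)
t=4: [41, 11, 9, 39]  (not all equal)
t=5: [8, 26, 23, 7]  (not all equal)
t=6: [26, 40, 43, 27]  (not all equal)
t=7: [33, 9, 12, 33]  (not all equal)
t=8: [22, 27, 31, 23]  (not all equal)
t=9: [50, 39, 33, 47]  (not all equal)
t=10: [23, 11, 17, 22]  (not all equal)
t=11: [48, 39, 48, 52]  (not all equal)
t=12: [22, 10, 22, 31]  (not all equal)
t=13: [44, 39, 44, 37]  (not all equal)
t=14: [9, 6, 9, 10]  (not all equal)
t=15: [25, 21, 25, 28]  (not all equal)
t=16: [45, 52, 45, 39]  (not all equal)
t=17: [16, 28, 16, 7]  (not all equal)
t=18: [40, 40, 40, 31]  (not all equal)
t=19: [5, 0, 5, 16]  (not all equal)
t=20: [18, 5, 18, 35]  (not all equal)
t=21: [39, 29, 39, 29]  (not all equal)
t=22: [14, 21, 14, 21]  (not all equal)
t=23: [47, 51, 47, 51]  (not all equal)
t=24: [25, 28, 25, 28]  (not all equal)
t=25: [41, 39, 41, 39]  (not all equal)
t=26: [3, 3, 3, 3]  (all equal)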